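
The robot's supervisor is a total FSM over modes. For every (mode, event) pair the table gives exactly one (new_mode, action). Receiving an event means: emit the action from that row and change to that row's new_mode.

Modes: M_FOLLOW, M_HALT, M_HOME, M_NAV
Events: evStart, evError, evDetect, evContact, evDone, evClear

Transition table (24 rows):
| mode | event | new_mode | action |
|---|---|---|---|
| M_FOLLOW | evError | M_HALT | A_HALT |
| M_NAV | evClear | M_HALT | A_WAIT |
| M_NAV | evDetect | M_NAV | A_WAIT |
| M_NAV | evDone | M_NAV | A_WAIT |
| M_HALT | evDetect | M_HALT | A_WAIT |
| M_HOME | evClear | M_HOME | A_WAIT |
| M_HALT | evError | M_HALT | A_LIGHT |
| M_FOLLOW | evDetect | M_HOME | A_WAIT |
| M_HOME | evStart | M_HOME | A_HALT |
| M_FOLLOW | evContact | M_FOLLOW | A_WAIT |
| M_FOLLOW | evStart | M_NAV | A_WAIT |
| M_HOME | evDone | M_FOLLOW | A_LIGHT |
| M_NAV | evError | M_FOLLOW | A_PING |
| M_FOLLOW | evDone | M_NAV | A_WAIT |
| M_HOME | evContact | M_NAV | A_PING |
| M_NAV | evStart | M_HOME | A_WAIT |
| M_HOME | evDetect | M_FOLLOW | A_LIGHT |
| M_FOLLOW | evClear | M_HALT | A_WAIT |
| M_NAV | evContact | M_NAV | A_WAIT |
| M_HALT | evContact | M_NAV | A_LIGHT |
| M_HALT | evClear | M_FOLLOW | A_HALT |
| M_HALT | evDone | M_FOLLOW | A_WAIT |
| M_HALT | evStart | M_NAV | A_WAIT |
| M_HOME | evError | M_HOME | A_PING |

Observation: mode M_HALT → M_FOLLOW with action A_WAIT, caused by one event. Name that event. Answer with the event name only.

evDone

try evStart: (M_HALT, evStart) → (M_NAV, A_WAIT)
try evError: (M_HALT, evError) → (M_HALT, A_LIGHT)
try evDetect: (M_HALT, evDetect) → (M_HALT, A_WAIT)
try evContact: (M_HALT, evContact) → (M_NAV, A_LIGHT)
try evDone: (M_HALT, evDone) → (M_FOLLOW, A_WAIT)  ← matches
try evClear: (M_HALT, evClear) → (M_FOLLOW, A_HALT)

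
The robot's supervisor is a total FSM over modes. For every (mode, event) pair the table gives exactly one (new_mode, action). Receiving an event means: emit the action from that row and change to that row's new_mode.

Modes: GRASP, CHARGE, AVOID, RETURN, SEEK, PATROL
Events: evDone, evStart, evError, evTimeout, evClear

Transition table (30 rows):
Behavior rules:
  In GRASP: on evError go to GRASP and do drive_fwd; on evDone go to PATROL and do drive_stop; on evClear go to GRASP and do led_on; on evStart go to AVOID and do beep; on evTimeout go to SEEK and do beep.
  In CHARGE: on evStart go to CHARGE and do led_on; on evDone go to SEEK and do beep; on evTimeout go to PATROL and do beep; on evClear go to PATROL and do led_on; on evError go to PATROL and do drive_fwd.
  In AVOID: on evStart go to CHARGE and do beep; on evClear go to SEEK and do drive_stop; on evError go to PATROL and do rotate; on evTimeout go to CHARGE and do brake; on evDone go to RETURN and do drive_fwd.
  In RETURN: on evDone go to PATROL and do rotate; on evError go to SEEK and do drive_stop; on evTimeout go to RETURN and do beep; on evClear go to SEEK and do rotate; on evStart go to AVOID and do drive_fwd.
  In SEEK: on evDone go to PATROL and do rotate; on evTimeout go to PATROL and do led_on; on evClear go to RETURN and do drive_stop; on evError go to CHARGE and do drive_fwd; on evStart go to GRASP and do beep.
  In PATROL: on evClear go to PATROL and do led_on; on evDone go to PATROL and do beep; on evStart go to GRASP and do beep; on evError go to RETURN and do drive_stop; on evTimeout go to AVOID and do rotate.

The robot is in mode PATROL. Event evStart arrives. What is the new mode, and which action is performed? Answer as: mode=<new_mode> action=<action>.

current mode = PATROL; filter table to that mode:
  (PATROL, evClear) → (PATROL, led_on)
  (PATROL, evDone) → (PATROL, beep)
  (PATROL, evStart) → (GRASP, beep)  ← event matches
  (PATROL, evError) → (RETURN, drive_stop)
  (PATROL, evTimeout) → (AVOID, rotate)
event = evStart selects (GRASP, beep)

mode=GRASP action=beep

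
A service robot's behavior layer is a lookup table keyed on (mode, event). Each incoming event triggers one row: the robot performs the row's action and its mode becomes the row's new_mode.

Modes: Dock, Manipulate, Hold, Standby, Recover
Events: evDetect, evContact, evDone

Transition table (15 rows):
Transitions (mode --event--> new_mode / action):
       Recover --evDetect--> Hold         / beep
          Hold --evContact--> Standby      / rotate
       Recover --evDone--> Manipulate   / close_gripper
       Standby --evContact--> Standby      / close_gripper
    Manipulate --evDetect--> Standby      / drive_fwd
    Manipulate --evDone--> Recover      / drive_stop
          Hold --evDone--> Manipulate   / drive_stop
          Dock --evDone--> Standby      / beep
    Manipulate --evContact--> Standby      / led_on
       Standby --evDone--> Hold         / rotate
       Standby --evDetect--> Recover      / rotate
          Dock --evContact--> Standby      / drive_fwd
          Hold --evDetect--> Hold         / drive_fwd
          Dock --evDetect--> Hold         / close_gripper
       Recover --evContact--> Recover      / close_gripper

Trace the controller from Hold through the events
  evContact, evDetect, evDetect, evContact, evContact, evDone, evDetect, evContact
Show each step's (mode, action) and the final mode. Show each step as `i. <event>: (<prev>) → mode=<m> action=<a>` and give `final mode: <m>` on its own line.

final mode: Standby

1. evContact: (Hold) → mode=Standby action=rotate
2. evDetect: (Standby) → mode=Recover action=rotate
3. evDetect: (Recover) → mode=Hold action=beep
4. evContact: (Hold) → mode=Standby action=rotate
5. evContact: (Standby) → mode=Standby action=close_gripper
6. evDone: (Standby) → mode=Hold action=rotate
7. evDetect: (Hold) → mode=Hold action=drive_fwd
8. evContact: (Hold) → mode=Standby action=rotate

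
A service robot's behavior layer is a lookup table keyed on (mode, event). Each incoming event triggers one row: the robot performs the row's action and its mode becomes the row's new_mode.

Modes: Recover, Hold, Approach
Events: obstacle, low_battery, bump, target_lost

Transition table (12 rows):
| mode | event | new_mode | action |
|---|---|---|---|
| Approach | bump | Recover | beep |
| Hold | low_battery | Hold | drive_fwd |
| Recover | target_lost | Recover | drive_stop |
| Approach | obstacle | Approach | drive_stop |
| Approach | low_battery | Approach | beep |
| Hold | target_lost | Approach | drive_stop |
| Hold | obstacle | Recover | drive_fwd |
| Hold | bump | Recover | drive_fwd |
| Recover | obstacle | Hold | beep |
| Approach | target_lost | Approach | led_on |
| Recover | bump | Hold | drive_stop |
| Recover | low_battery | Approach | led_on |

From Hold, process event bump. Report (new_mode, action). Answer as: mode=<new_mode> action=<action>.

mode=Recover action=drive_fwd

current mode = Hold; filter table to that mode:
  (Hold, low_battery) → (Hold, drive_fwd)
  (Hold, target_lost) → (Approach, drive_stop)
  (Hold, obstacle) → (Recover, drive_fwd)
  (Hold, bump) → (Recover, drive_fwd)  ← event matches
event = bump selects (Recover, drive_fwd)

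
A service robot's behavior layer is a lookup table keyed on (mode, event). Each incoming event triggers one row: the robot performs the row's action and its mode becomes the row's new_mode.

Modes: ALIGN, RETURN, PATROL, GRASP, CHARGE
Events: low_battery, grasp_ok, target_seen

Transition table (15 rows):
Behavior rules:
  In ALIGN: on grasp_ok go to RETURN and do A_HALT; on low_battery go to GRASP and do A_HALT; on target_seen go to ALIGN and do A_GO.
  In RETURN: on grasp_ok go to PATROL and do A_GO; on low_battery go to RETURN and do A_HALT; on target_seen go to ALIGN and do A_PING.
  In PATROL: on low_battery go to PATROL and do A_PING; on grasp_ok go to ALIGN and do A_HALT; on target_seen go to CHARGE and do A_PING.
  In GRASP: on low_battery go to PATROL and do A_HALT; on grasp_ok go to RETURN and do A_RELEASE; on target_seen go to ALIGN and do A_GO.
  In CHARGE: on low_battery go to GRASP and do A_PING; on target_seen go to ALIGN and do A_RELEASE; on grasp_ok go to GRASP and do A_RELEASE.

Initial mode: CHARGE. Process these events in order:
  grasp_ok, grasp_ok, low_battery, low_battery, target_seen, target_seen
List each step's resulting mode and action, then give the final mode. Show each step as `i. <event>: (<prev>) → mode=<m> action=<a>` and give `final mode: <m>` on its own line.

1. grasp_ok: (CHARGE) → mode=GRASP action=A_RELEASE
2. grasp_ok: (GRASP) → mode=RETURN action=A_RELEASE
3. low_battery: (RETURN) → mode=RETURN action=A_HALT
4. low_battery: (RETURN) → mode=RETURN action=A_HALT
5. target_seen: (RETURN) → mode=ALIGN action=A_PING
6. target_seen: (ALIGN) → mode=ALIGN action=A_GO

final mode: ALIGN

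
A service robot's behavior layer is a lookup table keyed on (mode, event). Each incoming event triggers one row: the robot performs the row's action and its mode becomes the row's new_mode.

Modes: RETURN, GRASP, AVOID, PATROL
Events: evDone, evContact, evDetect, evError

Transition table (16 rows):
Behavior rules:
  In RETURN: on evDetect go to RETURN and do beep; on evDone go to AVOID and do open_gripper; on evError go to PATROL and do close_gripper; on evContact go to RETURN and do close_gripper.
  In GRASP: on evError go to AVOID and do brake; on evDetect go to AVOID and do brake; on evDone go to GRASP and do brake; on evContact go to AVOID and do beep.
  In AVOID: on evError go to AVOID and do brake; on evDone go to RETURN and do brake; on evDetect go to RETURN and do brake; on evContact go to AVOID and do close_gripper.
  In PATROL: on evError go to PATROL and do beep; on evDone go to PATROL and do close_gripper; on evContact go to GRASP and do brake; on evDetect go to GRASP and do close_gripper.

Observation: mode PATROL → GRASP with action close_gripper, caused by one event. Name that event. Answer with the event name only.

evDetect

try evDone: (PATROL, evDone) → (PATROL, close_gripper)
try evContact: (PATROL, evContact) → (GRASP, brake)
try evDetect: (PATROL, evDetect) → (GRASP, close_gripper)  ← matches
try evError: (PATROL, evError) → (PATROL, beep)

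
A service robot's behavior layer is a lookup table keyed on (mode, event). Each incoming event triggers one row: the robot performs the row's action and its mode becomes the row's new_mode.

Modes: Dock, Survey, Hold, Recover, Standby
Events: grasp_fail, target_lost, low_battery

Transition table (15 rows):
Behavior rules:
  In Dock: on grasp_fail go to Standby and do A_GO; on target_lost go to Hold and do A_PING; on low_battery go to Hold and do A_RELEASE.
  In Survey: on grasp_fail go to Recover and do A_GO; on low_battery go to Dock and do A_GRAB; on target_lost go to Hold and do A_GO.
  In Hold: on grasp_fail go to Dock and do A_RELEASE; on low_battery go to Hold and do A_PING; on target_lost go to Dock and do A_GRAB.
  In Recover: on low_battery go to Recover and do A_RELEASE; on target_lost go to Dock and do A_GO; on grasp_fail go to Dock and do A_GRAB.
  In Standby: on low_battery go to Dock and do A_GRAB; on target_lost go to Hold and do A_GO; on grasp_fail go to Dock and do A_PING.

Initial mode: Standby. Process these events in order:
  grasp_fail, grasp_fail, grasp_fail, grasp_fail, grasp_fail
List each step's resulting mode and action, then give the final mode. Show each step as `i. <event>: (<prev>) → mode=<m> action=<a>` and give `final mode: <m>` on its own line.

1. grasp_fail: (Standby) → mode=Dock action=A_PING
2. grasp_fail: (Dock) → mode=Standby action=A_GO
3. grasp_fail: (Standby) → mode=Dock action=A_PING
4. grasp_fail: (Dock) → mode=Standby action=A_GO
5. grasp_fail: (Standby) → mode=Dock action=A_PING

final mode: Dock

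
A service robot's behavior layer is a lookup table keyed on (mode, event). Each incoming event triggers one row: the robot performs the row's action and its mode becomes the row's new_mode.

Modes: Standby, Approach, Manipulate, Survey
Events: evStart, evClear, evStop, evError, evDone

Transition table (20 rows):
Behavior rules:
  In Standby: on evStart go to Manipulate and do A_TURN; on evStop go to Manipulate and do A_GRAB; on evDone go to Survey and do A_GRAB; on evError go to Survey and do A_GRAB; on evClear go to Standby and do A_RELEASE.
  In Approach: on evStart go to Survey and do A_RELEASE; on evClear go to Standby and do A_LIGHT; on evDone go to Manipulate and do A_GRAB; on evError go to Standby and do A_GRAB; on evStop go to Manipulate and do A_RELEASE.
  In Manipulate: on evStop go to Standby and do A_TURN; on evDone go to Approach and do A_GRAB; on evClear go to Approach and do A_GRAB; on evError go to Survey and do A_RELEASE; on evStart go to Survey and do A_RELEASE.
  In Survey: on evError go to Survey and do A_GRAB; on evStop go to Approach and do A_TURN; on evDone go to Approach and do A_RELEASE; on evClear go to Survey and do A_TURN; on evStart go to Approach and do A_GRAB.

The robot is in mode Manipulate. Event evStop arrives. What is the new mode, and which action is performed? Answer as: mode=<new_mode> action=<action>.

mode=Standby action=A_TURN

current mode = Manipulate; filter table to that mode:
  (Manipulate, evStop) → (Standby, A_TURN)  ← event matches
  (Manipulate, evDone) → (Approach, A_GRAB)
  (Manipulate, evClear) → (Approach, A_GRAB)
  (Manipulate, evError) → (Survey, A_RELEASE)
  (Manipulate, evStart) → (Survey, A_RELEASE)
event = evStop selects (Standby, A_TURN)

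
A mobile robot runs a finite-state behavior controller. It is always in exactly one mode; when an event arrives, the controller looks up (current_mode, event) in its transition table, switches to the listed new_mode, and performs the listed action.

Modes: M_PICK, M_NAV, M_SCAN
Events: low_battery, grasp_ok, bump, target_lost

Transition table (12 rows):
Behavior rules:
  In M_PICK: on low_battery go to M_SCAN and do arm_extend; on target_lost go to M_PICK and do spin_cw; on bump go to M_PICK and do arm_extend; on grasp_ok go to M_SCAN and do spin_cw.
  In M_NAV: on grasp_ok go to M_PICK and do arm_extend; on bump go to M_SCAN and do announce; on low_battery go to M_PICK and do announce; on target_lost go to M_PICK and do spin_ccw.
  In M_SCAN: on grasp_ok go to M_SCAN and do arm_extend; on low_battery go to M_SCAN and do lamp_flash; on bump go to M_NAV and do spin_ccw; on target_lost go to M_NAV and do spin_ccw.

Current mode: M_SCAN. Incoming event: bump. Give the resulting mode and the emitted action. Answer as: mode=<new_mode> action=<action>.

current mode = M_SCAN; filter table to that mode:
  (M_SCAN, grasp_ok) → (M_SCAN, arm_extend)
  (M_SCAN, low_battery) → (M_SCAN, lamp_flash)
  (M_SCAN, bump) → (M_NAV, spin_ccw)  ← event matches
  (M_SCAN, target_lost) → (M_NAV, spin_ccw)
event = bump selects (M_NAV, spin_ccw)

mode=M_NAV action=spin_ccw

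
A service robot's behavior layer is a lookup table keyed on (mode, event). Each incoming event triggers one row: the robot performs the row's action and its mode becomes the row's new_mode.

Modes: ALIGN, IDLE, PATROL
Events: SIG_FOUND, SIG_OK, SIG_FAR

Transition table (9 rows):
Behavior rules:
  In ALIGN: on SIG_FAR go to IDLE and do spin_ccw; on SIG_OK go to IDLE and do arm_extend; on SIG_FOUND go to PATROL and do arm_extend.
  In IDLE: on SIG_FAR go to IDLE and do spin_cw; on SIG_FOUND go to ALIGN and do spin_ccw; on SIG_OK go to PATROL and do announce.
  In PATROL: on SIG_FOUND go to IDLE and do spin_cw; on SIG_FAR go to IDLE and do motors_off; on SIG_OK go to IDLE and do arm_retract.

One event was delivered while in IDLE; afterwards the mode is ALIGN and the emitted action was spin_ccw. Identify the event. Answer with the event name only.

SIG_FOUND

try SIG_FOUND: (IDLE, SIG_FOUND) → (ALIGN, spin_ccw)  ← matches
try SIG_OK: (IDLE, SIG_OK) → (PATROL, announce)
try SIG_FAR: (IDLE, SIG_FAR) → (IDLE, spin_cw)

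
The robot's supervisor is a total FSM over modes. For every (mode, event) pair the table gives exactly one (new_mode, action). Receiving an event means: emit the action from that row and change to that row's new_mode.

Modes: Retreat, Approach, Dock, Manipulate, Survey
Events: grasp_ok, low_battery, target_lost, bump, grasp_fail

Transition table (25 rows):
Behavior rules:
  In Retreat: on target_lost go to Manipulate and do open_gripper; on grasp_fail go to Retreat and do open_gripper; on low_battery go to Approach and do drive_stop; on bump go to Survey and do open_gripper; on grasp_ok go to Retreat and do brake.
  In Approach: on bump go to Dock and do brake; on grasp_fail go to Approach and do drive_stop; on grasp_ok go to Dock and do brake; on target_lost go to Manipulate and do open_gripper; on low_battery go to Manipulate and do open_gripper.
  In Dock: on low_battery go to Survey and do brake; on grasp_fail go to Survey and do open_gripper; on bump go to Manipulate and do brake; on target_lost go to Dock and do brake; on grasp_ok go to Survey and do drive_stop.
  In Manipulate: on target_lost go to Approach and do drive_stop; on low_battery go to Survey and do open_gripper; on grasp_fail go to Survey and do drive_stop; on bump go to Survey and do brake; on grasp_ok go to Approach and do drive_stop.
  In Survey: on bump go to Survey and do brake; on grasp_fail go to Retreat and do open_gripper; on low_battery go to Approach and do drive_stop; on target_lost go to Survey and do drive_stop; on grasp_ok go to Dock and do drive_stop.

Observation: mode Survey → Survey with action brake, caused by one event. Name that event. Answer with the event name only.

try grasp_ok: (Survey, grasp_ok) → (Dock, drive_stop)
try low_battery: (Survey, low_battery) → (Approach, drive_stop)
try target_lost: (Survey, target_lost) → (Survey, drive_stop)
try bump: (Survey, bump) → (Survey, brake)  ← matches
try grasp_fail: (Survey, grasp_fail) → (Retreat, open_gripper)

bump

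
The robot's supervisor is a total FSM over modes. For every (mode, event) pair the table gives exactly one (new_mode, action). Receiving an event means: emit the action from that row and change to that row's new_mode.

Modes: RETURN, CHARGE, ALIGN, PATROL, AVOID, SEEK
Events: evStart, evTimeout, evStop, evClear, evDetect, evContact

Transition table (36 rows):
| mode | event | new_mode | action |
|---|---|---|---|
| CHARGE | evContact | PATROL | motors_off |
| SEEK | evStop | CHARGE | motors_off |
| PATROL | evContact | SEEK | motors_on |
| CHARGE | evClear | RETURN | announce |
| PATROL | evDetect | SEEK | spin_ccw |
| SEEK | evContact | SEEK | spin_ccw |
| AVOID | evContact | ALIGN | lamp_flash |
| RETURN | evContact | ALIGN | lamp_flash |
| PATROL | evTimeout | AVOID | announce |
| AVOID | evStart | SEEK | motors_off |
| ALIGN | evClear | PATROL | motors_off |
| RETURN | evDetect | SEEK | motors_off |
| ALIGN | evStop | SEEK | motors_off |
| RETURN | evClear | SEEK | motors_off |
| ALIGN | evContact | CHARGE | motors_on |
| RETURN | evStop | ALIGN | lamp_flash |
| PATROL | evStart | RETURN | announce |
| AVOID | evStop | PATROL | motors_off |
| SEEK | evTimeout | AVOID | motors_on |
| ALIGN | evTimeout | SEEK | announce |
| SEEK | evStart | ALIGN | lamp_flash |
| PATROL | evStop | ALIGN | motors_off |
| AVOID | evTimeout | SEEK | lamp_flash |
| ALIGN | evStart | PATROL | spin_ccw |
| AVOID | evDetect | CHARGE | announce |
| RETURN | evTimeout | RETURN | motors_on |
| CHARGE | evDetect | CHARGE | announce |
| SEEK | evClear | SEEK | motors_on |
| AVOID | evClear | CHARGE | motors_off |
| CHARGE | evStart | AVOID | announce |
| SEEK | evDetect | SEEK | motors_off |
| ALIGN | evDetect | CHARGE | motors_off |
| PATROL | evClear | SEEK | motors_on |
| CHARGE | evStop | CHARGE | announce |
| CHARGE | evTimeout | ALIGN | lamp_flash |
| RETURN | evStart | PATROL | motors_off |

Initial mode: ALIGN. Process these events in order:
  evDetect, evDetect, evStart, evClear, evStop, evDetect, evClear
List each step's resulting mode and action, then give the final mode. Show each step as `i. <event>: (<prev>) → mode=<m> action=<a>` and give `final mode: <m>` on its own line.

1. evDetect: (ALIGN) → mode=CHARGE action=motors_off
2. evDetect: (CHARGE) → mode=CHARGE action=announce
3. evStart: (CHARGE) → mode=AVOID action=announce
4. evClear: (AVOID) → mode=CHARGE action=motors_off
5. evStop: (CHARGE) → mode=CHARGE action=announce
6. evDetect: (CHARGE) → mode=CHARGE action=announce
7. evClear: (CHARGE) → mode=RETURN action=announce

final mode: RETURN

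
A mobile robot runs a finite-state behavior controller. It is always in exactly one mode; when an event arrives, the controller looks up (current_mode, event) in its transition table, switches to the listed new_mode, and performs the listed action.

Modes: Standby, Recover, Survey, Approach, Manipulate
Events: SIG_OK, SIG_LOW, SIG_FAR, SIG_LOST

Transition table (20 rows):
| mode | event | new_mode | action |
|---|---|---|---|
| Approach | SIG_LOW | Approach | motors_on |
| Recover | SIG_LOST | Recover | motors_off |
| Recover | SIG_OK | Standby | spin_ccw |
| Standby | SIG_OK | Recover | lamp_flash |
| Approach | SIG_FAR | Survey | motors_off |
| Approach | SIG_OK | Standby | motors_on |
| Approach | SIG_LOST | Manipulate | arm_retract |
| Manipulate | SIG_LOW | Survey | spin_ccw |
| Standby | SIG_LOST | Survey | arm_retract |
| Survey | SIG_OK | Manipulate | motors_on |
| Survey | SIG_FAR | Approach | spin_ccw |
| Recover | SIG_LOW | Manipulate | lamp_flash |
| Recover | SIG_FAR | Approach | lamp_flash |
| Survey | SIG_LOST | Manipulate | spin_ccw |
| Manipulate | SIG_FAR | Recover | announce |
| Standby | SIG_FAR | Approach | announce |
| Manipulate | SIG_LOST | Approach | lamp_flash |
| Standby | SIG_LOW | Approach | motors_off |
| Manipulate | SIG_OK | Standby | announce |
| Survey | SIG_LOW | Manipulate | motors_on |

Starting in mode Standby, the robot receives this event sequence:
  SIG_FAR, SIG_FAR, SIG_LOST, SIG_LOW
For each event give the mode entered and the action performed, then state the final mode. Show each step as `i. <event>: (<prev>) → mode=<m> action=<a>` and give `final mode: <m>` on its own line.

1. SIG_FAR: (Standby) → mode=Approach action=announce
2. SIG_FAR: (Approach) → mode=Survey action=motors_off
3. SIG_LOST: (Survey) → mode=Manipulate action=spin_ccw
4. SIG_LOW: (Manipulate) → mode=Survey action=spin_ccw

final mode: Survey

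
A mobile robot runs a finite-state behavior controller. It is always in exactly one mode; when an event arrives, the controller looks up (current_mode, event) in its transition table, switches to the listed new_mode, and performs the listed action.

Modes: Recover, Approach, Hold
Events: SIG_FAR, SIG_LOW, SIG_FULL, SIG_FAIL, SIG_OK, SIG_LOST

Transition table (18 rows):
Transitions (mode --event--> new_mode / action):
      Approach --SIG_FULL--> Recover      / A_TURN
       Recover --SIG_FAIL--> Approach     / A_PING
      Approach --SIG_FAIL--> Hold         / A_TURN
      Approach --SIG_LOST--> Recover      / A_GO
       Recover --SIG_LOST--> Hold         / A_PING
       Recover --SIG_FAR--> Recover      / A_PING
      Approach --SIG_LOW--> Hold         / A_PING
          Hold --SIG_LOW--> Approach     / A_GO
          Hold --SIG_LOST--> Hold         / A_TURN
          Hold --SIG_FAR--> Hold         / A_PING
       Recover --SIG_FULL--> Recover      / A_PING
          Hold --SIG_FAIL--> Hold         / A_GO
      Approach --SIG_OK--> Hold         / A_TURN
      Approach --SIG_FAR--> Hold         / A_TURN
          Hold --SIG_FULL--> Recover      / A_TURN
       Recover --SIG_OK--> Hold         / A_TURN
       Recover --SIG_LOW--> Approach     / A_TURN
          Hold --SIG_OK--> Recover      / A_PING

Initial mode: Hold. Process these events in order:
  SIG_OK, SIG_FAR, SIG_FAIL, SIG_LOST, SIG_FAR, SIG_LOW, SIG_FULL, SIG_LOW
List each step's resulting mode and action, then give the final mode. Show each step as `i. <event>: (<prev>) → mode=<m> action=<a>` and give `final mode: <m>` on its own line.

1. SIG_OK: (Hold) → mode=Recover action=A_PING
2. SIG_FAR: (Recover) → mode=Recover action=A_PING
3. SIG_FAIL: (Recover) → mode=Approach action=A_PING
4. SIG_LOST: (Approach) → mode=Recover action=A_GO
5. SIG_FAR: (Recover) → mode=Recover action=A_PING
6. SIG_LOW: (Recover) → mode=Approach action=A_TURN
7. SIG_FULL: (Approach) → mode=Recover action=A_TURN
8. SIG_LOW: (Recover) → mode=Approach action=A_TURN

final mode: Approach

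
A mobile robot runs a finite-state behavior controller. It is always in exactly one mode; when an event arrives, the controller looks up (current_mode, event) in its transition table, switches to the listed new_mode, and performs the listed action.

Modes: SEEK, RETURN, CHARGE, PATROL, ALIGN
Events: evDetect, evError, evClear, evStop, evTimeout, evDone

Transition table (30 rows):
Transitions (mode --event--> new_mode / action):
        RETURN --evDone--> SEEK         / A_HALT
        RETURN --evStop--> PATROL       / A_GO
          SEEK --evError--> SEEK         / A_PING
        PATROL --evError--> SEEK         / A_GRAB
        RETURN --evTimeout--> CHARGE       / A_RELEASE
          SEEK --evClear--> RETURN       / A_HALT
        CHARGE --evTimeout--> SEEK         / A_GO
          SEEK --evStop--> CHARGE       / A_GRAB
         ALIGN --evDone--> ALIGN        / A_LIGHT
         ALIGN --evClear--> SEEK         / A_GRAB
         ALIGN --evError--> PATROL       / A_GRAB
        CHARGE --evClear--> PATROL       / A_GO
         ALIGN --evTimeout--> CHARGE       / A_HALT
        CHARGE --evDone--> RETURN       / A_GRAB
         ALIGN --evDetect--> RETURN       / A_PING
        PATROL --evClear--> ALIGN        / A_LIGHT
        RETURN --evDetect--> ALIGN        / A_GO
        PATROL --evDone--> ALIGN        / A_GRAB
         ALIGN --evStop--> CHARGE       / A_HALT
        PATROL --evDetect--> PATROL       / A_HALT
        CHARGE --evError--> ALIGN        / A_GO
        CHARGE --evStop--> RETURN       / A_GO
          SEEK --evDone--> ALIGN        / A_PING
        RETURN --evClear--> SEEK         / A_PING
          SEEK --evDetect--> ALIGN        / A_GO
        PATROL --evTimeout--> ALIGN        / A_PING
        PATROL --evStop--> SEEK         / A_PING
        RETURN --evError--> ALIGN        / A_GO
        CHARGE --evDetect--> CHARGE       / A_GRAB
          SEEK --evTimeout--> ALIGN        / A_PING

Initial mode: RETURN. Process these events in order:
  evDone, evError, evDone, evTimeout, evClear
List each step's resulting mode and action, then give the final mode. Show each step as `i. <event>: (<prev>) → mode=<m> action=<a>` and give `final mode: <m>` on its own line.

1. evDone: (RETURN) → mode=SEEK action=A_HALT
2. evError: (SEEK) → mode=SEEK action=A_PING
3. evDone: (SEEK) → mode=ALIGN action=A_PING
4. evTimeout: (ALIGN) → mode=CHARGE action=A_HALT
5. evClear: (CHARGE) → mode=PATROL action=A_GO

final mode: PATROL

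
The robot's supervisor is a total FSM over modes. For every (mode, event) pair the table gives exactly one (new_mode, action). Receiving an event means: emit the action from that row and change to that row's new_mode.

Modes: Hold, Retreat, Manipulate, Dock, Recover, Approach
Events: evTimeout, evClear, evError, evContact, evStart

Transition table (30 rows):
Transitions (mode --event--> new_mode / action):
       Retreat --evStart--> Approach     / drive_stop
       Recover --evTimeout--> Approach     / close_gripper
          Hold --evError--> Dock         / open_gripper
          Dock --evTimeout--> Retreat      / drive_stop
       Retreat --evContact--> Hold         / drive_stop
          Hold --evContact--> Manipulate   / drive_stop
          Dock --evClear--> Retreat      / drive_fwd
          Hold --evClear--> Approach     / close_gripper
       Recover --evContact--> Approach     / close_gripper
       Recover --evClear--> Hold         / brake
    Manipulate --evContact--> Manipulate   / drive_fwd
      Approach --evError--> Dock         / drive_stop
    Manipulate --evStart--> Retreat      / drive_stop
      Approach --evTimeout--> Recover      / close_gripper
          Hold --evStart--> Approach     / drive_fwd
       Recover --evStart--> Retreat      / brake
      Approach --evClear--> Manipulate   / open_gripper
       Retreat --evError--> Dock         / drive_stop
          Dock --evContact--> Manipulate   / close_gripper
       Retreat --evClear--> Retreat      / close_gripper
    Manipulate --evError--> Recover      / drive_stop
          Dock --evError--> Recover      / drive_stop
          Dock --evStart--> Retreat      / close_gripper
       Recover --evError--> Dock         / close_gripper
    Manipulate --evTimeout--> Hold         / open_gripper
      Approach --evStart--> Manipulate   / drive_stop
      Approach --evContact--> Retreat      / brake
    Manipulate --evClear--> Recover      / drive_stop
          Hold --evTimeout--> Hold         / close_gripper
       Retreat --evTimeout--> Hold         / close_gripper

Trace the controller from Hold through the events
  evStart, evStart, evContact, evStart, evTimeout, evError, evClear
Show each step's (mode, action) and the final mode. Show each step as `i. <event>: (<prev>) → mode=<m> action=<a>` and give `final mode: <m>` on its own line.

final mode: Retreat

1. evStart: (Hold) → mode=Approach action=drive_fwd
2. evStart: (Approach) → mode=Manipulate action=drive_stop
3. evContact: (Manipulate) → mode=Manipulate action=drive_fwd
4. evStart: (Manipulate) → mode=Retreat action=drive_stop
5. evTimeout: (Retreat) → mode=Hold action=close_gripper
6. evError: (Hold) → mode=Dock action=open_gripper
7. evClear: (Dock) → mode=Retreat action=drive_fwd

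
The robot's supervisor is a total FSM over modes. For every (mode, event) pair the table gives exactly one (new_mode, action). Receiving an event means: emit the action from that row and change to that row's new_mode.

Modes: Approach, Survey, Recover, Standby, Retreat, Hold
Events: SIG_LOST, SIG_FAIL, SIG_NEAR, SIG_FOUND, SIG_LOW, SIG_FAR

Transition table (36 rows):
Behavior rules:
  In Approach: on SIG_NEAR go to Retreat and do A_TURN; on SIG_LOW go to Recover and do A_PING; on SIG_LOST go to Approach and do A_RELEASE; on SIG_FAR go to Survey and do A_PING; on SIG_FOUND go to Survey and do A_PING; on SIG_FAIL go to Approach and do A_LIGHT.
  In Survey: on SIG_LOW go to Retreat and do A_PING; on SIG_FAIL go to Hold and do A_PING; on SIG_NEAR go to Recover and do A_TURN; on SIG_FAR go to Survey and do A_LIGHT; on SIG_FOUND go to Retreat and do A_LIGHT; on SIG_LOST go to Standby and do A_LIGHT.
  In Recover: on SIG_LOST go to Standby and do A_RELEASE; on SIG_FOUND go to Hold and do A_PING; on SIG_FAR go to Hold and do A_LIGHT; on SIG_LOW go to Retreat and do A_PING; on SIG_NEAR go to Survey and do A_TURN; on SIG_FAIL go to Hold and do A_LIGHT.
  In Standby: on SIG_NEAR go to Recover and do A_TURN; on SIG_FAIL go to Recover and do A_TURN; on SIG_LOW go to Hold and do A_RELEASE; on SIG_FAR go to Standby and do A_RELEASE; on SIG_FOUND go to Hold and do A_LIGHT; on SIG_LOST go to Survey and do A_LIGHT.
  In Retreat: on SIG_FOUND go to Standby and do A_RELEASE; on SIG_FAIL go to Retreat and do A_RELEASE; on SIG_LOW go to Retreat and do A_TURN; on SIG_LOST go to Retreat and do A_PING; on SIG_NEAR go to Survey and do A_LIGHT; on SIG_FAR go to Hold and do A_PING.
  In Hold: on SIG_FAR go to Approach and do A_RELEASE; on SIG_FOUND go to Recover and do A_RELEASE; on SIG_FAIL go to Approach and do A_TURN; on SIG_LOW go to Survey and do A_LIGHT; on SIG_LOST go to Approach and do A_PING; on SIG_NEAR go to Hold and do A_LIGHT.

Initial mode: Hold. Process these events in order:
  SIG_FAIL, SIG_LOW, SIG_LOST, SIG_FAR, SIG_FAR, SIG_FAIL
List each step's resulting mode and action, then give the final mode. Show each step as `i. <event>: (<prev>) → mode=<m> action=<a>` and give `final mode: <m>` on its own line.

1. SIG_FAIL: (Hold) → mode=Approach action=A_TURN
2. SIG_LOW: (Approach) → mode=Recover action=A_PING
3. SIG_LOST: (Recover) → mode=Standby action=A_RELEASE
4. SIG_FAR: (Standby) → mode=Standby action=A_RELEASE
5. SIG_FAR: (Standby) → mode=Standby action=A_RELEASE
6. SIG_FAIL: (Standby) → mode=Recover action=A_TURN

final mode: Recover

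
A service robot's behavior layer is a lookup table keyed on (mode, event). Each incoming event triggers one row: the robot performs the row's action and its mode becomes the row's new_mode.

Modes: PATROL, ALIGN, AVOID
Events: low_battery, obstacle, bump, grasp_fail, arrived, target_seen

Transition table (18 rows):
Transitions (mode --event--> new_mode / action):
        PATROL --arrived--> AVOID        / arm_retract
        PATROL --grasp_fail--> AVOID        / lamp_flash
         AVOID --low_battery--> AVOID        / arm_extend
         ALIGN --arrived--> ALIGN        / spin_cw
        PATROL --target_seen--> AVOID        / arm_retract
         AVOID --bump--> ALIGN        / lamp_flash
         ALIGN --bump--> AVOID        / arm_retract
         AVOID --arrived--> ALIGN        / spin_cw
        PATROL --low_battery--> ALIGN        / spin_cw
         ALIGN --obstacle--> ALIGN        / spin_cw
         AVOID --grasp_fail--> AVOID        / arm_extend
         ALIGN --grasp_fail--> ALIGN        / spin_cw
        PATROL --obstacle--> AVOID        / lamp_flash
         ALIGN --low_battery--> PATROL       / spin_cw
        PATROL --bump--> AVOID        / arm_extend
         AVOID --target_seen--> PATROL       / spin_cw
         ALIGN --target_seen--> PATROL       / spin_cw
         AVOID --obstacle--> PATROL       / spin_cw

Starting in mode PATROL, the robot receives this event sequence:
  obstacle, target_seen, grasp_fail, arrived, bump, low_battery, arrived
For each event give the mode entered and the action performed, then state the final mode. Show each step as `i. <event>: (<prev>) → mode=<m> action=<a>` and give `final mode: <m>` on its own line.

final mode: ALIGN

1. obstacle: (PATROL) → mode=AVOID action=lamp_flash
2. target_seen: (AVOID) → mode=PATROL action=spin_cw
3. grasp_fail: (PATROL) → mode=AVOID action=lamp_flash
4. arrived: (AVOID) → mode=ALIGN action=spin_cw
5. bump: (ALIGN) → mode=AVOID action=arm_retract
6. low_battery: (AVOID) → mode=AVOID action=arm_extend
7. arrived: (AVOID) → mode=ALIGN action=spin_cw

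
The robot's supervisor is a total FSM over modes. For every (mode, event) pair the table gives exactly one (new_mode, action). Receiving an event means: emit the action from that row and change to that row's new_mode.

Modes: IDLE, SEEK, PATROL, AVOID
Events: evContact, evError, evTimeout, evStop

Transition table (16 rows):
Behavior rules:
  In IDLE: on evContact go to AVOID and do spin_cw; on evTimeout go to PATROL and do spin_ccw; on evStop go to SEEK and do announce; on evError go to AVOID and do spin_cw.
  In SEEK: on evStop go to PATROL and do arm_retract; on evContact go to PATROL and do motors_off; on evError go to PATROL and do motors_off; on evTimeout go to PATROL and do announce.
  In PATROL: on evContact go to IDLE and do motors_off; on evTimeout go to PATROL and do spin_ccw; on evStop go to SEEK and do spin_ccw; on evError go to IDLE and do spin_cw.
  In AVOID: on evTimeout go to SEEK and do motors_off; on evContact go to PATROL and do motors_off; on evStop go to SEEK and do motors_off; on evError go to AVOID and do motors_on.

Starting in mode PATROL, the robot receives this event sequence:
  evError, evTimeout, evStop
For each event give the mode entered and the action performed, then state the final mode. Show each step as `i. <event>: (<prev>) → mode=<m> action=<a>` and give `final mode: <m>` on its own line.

1. evError: (PATROL) → mode=IDLE action=spin_cw
2. evTimeout: (IDLE) → mode=PATROL action=spin_ccw
3. evStop: (PATROL) → mode=SEEK action=spin_ccw

final mode: SEEK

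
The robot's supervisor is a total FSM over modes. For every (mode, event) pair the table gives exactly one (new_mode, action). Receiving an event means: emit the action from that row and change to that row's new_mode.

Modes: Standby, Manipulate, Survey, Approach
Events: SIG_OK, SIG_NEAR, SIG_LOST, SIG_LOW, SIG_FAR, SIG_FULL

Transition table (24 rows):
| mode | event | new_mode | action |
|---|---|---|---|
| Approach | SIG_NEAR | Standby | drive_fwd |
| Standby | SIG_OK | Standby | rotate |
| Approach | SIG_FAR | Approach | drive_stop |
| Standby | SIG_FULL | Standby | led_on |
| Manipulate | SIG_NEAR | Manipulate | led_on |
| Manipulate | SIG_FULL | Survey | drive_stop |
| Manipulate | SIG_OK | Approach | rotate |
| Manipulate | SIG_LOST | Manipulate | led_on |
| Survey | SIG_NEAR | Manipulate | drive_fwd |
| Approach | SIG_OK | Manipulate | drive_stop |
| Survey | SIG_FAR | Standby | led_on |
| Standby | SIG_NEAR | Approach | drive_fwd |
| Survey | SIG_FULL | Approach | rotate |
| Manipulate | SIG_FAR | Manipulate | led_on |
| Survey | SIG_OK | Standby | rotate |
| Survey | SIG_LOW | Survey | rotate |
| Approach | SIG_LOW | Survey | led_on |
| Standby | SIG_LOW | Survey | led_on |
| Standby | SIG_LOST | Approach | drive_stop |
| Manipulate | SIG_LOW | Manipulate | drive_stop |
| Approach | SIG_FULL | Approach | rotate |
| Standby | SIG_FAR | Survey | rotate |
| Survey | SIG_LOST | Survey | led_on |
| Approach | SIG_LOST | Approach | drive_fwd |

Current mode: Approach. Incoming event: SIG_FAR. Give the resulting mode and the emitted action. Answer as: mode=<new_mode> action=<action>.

mode=Approach action=drive_stop

current mode = Approach; filter table to that mode:
  (Approach, SIG_NEAR) → (Standby, drive_fwd)
  (Approach, SIG_FAR) → (Approach, drive_stop)  ← event matches
  (Approach, SIG_OK) → (Manipulate, drive_stop)
  (Approach, SIG_LOW) → (Survey, led_on)
  (Approach, SIG_FULL) → (Approach, rotate)
  (Approach, SIG_LOST) → (Approach, drive_fwd)
event = SIG_FAR selects (Approach, drive_stop)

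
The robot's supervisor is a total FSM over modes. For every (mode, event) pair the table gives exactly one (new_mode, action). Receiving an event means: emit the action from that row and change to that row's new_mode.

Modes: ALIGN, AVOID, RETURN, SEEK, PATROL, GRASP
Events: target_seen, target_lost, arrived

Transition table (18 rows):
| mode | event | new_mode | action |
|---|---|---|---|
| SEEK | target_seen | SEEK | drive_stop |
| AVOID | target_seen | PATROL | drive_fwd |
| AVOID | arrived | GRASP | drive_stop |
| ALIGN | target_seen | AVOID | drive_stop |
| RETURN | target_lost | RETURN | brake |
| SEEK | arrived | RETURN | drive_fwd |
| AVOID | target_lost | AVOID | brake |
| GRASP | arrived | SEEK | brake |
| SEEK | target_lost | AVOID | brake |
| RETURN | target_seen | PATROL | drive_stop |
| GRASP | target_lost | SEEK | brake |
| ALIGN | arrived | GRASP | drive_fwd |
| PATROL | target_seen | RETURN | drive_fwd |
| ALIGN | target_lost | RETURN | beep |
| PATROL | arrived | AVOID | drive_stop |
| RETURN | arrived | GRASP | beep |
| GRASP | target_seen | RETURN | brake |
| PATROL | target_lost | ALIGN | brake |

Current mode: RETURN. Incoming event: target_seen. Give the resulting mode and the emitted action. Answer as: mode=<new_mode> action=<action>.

mode=PATROL action=drive_stop

current mode = RETURN; filter table to that mode:
  (RETURN, target_lost) → (RETURN, brake)
  (RETURN, target_seen) → (PATROL, drive_stop)  ← event matches
  (RETURN, arrived) → (GRASP, beep)
event = target_seen selects (PATROL, drive_stop)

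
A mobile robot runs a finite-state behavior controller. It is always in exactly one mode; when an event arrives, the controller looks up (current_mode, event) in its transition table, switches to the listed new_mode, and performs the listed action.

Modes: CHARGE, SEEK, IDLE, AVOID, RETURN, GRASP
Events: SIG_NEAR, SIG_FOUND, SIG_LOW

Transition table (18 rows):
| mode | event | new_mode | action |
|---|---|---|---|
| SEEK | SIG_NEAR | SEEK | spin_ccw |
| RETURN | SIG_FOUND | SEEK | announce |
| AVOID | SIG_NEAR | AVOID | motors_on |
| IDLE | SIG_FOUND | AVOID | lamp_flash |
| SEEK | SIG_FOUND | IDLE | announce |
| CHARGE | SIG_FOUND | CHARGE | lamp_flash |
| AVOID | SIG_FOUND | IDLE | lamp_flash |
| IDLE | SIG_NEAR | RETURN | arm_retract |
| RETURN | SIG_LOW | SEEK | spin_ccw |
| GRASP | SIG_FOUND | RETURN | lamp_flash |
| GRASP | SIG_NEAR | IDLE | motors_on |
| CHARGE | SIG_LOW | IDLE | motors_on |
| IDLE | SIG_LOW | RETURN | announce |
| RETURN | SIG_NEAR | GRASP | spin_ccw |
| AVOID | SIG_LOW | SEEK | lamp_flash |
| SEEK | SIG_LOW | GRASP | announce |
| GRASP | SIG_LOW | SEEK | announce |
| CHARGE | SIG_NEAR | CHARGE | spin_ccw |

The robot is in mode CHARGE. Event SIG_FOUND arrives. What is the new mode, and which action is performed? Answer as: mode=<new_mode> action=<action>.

mode=CHARGE action=lamp_flash

current mode = CHARGE; filter table to that mode:
  (CHARGE, SIG_FOUND) → (CHARGE, lamp_flash)  ← event matches
  (CHARGE, SIG_LOW) → (IDLE, motors_on)
  (CHARGE, SIG_NEAR) → (CHARGE, spin_ccw)
event = SIG_FOUND selects (CHARGE, lamp_flash)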